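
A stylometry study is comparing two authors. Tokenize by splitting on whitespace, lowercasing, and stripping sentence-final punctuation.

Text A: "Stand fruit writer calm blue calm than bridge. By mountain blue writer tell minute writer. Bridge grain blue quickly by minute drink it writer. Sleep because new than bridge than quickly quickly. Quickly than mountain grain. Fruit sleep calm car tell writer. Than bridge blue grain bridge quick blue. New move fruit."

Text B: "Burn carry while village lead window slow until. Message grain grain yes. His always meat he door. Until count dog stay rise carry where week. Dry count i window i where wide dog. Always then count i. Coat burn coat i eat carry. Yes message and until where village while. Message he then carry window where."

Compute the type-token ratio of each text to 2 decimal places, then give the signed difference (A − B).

-0.12

TTR(A) = 21/52 = 0.40
TTR(B) = 29/56 = 0.52
Difference = 0.40 − 0.52 = -0.12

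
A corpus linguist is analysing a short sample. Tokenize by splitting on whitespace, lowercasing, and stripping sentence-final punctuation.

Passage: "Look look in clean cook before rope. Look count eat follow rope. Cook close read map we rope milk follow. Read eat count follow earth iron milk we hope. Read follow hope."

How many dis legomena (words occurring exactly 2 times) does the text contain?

6

Frequencies: follow:4, look:3, rope:3, read:3, cook:2, count:2, eat:2, we:2, milk:2, hope:2, in:1, clean:1, before:1, close:1, map:1, earth:1, iron:1
Words with frequency 2: cook, count, eat, hope, milk, we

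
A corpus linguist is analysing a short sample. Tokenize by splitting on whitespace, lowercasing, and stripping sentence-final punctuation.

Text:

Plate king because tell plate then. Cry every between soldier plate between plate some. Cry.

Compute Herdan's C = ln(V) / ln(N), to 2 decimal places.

N = 15, V = 10.
ln(V) = 2.302585, ln(N) = 2.708050
C = 2.302585 / 2.708050 = 0.85

0.85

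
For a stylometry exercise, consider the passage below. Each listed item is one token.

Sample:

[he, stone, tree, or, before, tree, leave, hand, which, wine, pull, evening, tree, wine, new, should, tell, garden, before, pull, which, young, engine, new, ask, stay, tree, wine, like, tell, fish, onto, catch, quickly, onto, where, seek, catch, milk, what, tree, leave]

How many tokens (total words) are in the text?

42

Tokens: he, stone, tree, or, before, tree, leave, hand, which, wine, pull, evening, tree, wine, new, should, tell, garden, before, pull, which, young, engine, new, ask, stay, tree, wine, like, tell, fish, onto, catch, quickly, onto, where, seek, catch, milk, what, tree, leave
N = 42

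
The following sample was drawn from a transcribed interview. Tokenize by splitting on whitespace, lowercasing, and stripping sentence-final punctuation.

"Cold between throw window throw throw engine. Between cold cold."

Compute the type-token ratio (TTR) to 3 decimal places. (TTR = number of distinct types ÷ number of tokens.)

N = 10 tokens, V = 5 types.
TTR = V / N = 5 / 10 = 0.500

0.500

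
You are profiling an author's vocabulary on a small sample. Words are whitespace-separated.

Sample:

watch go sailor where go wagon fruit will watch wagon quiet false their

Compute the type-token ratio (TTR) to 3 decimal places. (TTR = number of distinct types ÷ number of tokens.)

0.769

N = 13 tokens, V = 10 types.
TTR = V / N = 10 / 13 = 0.769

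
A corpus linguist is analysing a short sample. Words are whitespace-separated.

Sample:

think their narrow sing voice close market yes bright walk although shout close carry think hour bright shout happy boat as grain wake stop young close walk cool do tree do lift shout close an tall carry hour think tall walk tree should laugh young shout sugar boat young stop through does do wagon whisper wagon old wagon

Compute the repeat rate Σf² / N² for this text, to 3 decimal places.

0.037

Frequencies: close:4, shout:4, think:3, walk:3, young:3, do:3, wagon:3, bright:2, carry:2, hour:2, boat:2, stop:2, tree:2, tall:2, their:1, narrow:1, sing:1, voice:1, market:1, yes:1, … (15 more, each freq 1)
Σf² = 126; N² = 3364
Repeat rate = 126 / 3364 = 0.037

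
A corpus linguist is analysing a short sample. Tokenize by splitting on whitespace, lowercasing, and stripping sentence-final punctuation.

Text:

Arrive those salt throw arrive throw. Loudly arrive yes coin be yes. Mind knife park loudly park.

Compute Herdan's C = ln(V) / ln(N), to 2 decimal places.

0.85

N = 17, V = 11.
ln(V) = 2.397895, ln(N) = 2.833213
C = 2.397895 / 2.833213 = 0.85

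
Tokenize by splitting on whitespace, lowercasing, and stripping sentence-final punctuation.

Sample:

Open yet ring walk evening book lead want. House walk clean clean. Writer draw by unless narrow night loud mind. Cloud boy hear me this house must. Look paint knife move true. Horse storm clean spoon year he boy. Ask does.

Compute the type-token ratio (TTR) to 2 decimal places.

0.88

N = 41 tokens, V = 36 types.
TTR = V / N = 36 / 41 = 0.88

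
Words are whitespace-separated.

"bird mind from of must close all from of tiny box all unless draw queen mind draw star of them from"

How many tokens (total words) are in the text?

21

Tokens: bird, mind, from, of, must, close, all, from, of, tiny, box, all, unless, draw, queen, mind, draw, star, of, them, from
N = 21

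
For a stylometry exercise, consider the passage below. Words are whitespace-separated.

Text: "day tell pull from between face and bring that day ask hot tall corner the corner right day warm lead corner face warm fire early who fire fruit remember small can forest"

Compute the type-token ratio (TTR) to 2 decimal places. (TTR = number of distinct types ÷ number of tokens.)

N = 32 tokens, V = 25 types.
TTR = V / N = 25 / 32 = 0.78

0.78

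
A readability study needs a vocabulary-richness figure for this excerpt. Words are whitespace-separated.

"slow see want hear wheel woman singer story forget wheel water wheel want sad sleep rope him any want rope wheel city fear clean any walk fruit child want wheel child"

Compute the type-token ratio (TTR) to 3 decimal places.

0.677

N = 31 tokens, V = 21 types.
TTR = V / N = 21 / 31 = 0.677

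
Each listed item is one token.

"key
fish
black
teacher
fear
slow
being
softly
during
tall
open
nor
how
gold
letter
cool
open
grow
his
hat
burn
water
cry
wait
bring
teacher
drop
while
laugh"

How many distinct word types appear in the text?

27

Distinct types: {being, black, bring, burn, cool, cry, drop, during, fear, fish, gold, grow, hat, his, how, key, laugh, letter, nor, open, slow, softly, tall, teacher, wait, water, while}
V = 27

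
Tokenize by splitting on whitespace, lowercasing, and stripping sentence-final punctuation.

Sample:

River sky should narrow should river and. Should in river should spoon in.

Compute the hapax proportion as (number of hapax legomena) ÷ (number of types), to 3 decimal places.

0.571

Frequencies: should:4, river:3, in:2, sky:1, narrow:1, and:1, spoon:1
Hapax count = 4; type count = 7.
Ratio = 4 / 7 = 0.571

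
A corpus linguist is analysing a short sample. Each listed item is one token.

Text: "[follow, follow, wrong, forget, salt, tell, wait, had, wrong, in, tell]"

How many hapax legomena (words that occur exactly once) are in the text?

5

Frequencies: follow:2, wrong:2, tell:2, forget:1, salt:1, wait:1, had:1, in:1
Hapax (freq=1): forget, had, in, salt, wait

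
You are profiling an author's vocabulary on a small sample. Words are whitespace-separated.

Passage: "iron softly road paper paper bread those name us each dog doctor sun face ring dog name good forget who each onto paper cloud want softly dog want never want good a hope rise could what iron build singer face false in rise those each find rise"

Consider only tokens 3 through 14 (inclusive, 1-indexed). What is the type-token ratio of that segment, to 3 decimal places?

Segment tokens 3–14: road, paper, paper, bread, those, name, us, each, dog, doctor, sun, face
Segment N = 12, segment V = 11.
TTR = 11 / 12 = 0.917

0.917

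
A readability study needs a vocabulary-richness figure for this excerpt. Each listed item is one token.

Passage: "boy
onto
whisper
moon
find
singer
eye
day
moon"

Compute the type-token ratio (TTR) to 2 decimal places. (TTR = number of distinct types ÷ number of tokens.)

0.89

N = 9 tokens, V = 8 types.
TTR = V / N = 8 / 9 = 0.89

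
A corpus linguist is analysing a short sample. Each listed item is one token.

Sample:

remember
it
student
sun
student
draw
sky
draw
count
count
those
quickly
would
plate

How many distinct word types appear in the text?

11

Distinct types: {count, draw, it, plate, quickly, remember, sky, student, sun, those, would}
V = 11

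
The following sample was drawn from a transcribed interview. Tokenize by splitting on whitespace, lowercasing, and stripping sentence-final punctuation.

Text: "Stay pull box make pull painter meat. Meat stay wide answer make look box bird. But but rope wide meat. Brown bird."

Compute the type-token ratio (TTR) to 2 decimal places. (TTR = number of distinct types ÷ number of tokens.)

N = 22 tokens, V = 13 types.
TTR = V / N = 13 / 22 = 0.59

0.59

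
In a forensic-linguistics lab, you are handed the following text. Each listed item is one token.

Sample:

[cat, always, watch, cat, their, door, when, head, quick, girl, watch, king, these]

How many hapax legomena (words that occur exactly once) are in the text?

9

Frequencies: cat:2, watch:2, always:1, their:1, door:1, when:1, head:1, quick:1, girl:1, king:1, these:1
Hapax (freq=1): always, door, girl, head, king, quick, their, these, when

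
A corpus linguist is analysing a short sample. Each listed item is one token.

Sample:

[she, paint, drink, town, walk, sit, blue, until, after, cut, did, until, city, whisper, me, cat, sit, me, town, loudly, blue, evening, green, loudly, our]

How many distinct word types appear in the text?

Distinct types: {after, blue, cat, city, cut, did, drink, evening, green, loudly, me, our, paint, she, sit, town, until, walk, whisper}
V = 19

19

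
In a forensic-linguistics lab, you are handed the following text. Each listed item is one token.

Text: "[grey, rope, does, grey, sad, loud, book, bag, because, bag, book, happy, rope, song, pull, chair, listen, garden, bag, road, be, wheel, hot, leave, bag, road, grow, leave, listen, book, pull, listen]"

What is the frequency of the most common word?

4

Frequencies: bag:4, book:3, listen:3, grey:2, rope:2, pull:2, road:2, leave:2, does:1, sad:1, loud:1, because:1, happy:1, song:1, chair:1, garden:1, be:1, wheel:1, hot:1, grow:1
Most common: 'bag' with frequency 4.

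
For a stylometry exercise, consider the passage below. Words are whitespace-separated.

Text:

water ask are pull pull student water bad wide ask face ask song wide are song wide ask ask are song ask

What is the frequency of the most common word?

6

Frequencies: ask:6, are:3, wide:3, song:3, water:2, pull:2, student:1, bad:1, face:1
Most common: 'ask' with frequency 6.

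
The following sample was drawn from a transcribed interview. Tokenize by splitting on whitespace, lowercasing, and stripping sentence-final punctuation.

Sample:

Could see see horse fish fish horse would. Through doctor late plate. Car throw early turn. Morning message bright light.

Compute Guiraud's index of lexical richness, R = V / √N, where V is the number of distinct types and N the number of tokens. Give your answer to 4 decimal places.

N = 20, V = 17.
√N = 4.472136
R = 17 / 4.472136 = 3.8013

3.8013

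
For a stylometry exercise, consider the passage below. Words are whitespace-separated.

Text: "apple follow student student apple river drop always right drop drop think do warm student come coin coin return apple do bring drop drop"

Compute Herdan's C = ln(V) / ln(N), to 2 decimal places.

0.83

N = 24, V = 14.
ln(V) = 2.639057, ln(N) = 3.178054
C = 2.639057 / 3.178054 = 0.83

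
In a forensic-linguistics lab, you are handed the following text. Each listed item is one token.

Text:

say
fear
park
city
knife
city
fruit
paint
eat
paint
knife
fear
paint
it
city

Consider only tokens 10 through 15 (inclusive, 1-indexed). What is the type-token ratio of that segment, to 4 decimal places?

0.8333

Segment tokens 10–15: paint, knife, fear, paint, it, city
Segment N = 6, segment V = 5.
TTR = 5 / 6 = 0.8333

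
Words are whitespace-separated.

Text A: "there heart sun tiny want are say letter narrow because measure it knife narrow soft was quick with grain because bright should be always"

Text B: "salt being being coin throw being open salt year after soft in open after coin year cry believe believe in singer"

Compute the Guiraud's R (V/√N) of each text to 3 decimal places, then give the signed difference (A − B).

1.872

A: V=22, N=24, R=4.491
B: V=12, N=21, R=2.619
Difference = 4.491 − 2.619 = 1.872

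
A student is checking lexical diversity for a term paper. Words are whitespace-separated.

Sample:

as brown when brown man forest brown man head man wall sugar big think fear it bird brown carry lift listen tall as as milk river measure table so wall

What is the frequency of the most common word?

Frequencies: brown:4, as:3, man:3, wall:2, when:1, forest:1, head:1, sugar:1, big:1, think:1, fear:1, it:1, bird:1, carry:1, lift:1, listen:1, tall:1, milk:1, river:1, measure:1, … (2 more, each freq 1)
Most common: 'brown' with frequency 4.

4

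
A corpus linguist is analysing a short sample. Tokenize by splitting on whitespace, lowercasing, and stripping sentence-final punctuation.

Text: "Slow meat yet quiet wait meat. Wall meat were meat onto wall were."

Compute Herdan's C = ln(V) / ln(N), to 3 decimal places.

N = 13, V = 8.
ln(V) = 2.079442, ln(N) = 2.564949
C = 2.079442 / 2.564949 = 0.811

0.811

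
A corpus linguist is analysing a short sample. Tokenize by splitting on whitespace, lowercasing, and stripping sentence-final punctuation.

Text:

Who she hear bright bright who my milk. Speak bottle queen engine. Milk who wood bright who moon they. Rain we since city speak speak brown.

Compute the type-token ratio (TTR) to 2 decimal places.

0.69

N = 26 tokens, V = 18 types.
TTR = V / N = 18 / 26 = 0.69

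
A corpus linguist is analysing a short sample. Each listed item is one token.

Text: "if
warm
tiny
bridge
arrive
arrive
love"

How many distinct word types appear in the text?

6

Distinct types: {arrive, bridge, if, love, tiny, warm}
V = 6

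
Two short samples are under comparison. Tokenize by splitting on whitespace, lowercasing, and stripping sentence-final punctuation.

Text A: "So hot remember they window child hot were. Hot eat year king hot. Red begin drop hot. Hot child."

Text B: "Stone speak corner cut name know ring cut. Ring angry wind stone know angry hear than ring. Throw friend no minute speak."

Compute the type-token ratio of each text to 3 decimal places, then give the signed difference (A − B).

TTR(A) = 13/19 = 0.684
TTR(B) = 15/22 = 0.682
Difference = 0.684 − 0.682 = 0.002

0.002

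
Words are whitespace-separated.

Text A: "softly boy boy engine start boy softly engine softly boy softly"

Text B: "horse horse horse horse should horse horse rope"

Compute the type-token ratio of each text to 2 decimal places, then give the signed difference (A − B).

-0.02

TTR(A) = 4/11 = 0.36
TTR(B) = 3/8 = 0.38
Difference = 0.36 − 0.38 = -0.02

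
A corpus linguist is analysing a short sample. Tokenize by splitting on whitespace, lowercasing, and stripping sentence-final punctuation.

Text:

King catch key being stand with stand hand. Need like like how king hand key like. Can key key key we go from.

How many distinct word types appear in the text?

14

Distinct types: {being, can, catch, from, go, hand, how, key, king, like, need, stand, we, with}
V = 14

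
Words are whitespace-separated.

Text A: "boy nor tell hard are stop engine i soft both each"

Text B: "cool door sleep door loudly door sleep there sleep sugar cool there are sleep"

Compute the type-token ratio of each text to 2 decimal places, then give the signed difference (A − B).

0.50

TTR(A) = 11/11 = 1.00
TTR(B) = 7/14 = 0.50
Difference = 1.00 − 0.50 = 0.50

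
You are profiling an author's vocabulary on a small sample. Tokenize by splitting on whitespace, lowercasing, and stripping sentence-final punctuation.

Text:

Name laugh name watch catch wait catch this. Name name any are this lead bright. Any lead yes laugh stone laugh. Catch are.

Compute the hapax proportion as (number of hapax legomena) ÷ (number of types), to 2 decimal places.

Frequencies: name:4, laugh:3, catch:3, this:2, any:2, are:2, lead:2, watch:1, wait:1, bright:1, yes:1, stone:1
Hapax count = 5; type count = 12.
Ratio = 5 / 12 = 0.42

0.42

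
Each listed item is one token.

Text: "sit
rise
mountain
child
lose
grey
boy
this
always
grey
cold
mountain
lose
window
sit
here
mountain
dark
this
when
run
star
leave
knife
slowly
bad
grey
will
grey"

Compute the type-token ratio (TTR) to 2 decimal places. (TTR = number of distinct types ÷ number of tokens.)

N = 29 tokens, V = 21 types.
TTR = V / N = 21 / 29 = 0.72

0.72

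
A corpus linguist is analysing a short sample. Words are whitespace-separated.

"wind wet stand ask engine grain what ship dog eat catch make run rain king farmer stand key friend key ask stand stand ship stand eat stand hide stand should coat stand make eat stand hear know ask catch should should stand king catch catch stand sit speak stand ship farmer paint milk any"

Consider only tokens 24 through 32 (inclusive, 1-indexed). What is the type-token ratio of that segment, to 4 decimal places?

0.6667

Segment tokens 24–32: ship, stand, eat, stand, hide, stand, should, coat, stand
Segment N = 9, segment V = 6.
TTR = 6 / 9 = 0.6667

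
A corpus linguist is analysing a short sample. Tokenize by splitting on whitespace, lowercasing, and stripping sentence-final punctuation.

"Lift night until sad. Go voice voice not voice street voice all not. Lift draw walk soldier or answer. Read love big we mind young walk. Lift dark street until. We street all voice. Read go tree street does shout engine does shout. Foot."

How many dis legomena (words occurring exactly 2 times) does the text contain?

9

Frequencies: voice:5, street:4, lift:3, until:2, go:2, not:2, all:2, walk:2, read:2, we:2, does:2, shout:2, night:1, sad:1, draw:1, soldier:1, or:1, answer:1, love:1, big:1, … (6 more, each freq 1)
Words with frequency 2: all, does, go, not, read, shout, until, walk, we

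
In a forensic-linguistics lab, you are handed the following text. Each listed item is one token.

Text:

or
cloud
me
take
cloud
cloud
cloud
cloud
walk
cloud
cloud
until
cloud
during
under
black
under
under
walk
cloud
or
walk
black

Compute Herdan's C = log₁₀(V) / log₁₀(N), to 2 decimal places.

0.70

N = 23, V = 9.
log₁₀(V) = 0.954243, log₁₀(N) = 1.361728
C = 0.954243 / 1.361728 = 0.70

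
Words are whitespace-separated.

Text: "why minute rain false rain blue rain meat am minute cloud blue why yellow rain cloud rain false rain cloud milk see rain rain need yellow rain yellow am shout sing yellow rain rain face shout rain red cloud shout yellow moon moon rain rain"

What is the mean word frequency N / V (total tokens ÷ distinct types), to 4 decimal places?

2.6471

N = 45 tokens, V = 17 types.
Mean frequency = N / V = 45 / 17 = 2.6471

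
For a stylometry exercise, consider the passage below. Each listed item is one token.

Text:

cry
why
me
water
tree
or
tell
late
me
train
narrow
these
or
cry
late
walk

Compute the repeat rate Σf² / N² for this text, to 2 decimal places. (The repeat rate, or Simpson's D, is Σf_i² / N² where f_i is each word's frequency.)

0.09

Frequencies: cry:2, me:2, or:2, late:2, why:1, water:1, tree:1, tell:1, train:1, narrow:1, these:1, walk:1
Σf² = 24; N² = 256
Repeat rate = 24 / 256 = 0.09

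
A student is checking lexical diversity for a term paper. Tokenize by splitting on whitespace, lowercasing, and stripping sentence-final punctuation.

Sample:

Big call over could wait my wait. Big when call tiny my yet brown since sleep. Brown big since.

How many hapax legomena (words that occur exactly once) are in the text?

6

Frequencies: big:3, call:2, wait:2, my:2, brown:2, since:2, over:1, could:1, when:1, tiny:1, yet:1, sleep:1
Hapax (freq=1): could, over, sleep, tiny, when, yet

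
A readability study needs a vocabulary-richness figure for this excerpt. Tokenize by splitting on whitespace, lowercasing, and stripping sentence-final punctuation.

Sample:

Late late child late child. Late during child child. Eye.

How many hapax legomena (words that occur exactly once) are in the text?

2

Frequencies: late:4, child:4, during:1, eye:1
Hapax (freq=1): during, eye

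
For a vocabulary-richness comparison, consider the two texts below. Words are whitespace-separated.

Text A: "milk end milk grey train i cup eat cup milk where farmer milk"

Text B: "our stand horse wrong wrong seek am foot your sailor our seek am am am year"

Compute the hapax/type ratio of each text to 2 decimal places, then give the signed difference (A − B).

A: hapax=7, V=9, ratio=0.78
B: hapax=6, V=10, ratio=0.60
Difference = 0.78 − 0.60 = 0.18

0.18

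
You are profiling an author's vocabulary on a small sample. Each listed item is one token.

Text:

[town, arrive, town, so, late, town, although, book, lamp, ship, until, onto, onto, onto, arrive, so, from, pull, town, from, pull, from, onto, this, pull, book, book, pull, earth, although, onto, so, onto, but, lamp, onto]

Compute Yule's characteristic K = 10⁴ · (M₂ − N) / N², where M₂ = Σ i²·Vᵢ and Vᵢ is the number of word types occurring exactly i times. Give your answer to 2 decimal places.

694.44

Frequencies: onto:7, town:4, pull:4, so:3, book:3, from:3, arrive:2, although:2, lamp:2, late:1, ship:1, until:1, this:1, earth:1, but:1
N = 36. Frequency spectrum: V_1=6, V_2=3, V_3=3, V_4=2, V_7=1
M₂ = 1²·6 + 2²·3 + 3²·3 + 4²·2 + 7²·1 = 126
K = 10000 × (126 − 36) / 36² = 694.44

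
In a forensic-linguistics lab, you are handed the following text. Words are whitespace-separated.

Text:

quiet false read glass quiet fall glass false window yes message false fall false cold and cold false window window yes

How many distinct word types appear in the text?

10

Distinct types: {and, cold, fall, false, glass, message, quiet, read, window, yes}
V = 10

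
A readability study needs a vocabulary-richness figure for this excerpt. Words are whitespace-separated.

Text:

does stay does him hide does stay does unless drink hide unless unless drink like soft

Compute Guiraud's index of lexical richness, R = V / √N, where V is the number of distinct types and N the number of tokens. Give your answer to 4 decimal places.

2.0000

N = 16, V = 8.
√N = 4.000000
R = 8 / 4.000000 = 2.0000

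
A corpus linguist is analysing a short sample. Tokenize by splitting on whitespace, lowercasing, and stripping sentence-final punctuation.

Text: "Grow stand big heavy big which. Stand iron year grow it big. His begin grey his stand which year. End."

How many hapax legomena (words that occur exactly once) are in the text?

Frequencies: stand:3, big:3, grow:2, which:2, year:2, his:2, heavy:1, iron:1, it:1, begin:1, grey:1, end:1
Hapax (freq=1): begin, end, grey, heavy, iron, it

6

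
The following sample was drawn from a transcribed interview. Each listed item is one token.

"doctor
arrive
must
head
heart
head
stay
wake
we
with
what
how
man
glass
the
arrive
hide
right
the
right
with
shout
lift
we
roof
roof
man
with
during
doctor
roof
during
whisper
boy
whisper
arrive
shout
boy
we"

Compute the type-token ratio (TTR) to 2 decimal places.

0.56

N = 39 tokens, V = 22 types.
TTR = V / N = 22 / 39 = 0.56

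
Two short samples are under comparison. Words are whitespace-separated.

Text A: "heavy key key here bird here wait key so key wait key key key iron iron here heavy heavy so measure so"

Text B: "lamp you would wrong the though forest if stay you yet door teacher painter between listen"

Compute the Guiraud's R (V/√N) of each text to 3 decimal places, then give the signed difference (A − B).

-2.044

A: V=8, N=22, R=1.706
B: V=15, N=16, R=3.750
Difference = 1.706 − 3.750 = -2.044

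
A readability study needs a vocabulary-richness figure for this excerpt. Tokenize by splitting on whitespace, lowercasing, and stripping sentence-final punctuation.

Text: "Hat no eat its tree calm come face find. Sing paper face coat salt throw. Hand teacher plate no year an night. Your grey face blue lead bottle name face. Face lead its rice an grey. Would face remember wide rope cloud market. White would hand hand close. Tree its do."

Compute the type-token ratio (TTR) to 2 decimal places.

N = 51 tokens, V = 36 types.
TTR = V / N = 36 / 51 = 0.71

0.71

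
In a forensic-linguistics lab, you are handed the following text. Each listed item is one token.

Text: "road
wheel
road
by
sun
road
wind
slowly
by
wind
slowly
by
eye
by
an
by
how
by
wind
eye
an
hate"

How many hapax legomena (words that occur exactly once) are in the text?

4

Frequencies: by:6, road:3, wind:3, slowly:2, eye:2, an:2, wheel:1, sun:1, how:1, hate:1
Hapax (freq=1): hate, how, sun, wheel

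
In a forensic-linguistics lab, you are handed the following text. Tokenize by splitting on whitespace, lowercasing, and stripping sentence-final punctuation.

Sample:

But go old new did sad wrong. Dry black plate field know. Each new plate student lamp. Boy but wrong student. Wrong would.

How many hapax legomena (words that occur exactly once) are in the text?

Frequencies: wrong:3, but:2, new:2, plate:2, student:2, go:1, old:1, did:1, sad:1, dry:1, black:1, field:1, know:1, each:1, lamp:1, boy:1, would:1
Hapax (freq=1): black, boy, did, dry, each, field, go, know, lamp, old, sad, would

12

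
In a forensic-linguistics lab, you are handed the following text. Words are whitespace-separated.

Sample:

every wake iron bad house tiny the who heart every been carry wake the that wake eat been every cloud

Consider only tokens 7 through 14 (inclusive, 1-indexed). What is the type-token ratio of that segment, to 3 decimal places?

0.875

Segment tokens 7–14: the, who, heart, every, been, carry, wake, the
Segment N = 8, segment V = 7.
TTR = 7 / 8 = 0.875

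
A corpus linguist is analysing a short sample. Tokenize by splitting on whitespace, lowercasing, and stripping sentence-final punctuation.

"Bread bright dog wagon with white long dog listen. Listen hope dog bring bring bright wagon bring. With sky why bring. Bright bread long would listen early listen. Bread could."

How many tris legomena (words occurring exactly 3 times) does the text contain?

3

Frequencies: listen:4, bring:4, bread:3, bright:3, dog:3, wagon:2, with:2, long:2, white:1, hope:1, sky:1, why:1, would:1, early:1, could:1
Words with frequency 3: bread, bright, dog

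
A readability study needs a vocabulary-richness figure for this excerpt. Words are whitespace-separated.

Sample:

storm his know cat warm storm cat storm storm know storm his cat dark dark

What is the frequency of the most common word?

Frequencies: storm:5, cat:3, his:2, know:2, dark:2, warm:1
Most common: 'storm' with frequency 5.

5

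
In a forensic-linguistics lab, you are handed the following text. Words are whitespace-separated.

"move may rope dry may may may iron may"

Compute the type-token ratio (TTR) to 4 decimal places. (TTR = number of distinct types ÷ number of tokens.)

0.5556

N = 9 tokens, V = 5 types.
TTR = V / N = 5 / 9 = 0.5556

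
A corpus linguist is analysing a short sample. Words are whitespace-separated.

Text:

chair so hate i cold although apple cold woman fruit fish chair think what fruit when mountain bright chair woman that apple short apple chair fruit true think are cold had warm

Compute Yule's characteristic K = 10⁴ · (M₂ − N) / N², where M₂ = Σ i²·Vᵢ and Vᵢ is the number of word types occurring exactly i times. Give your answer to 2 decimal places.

332.03

Frequencies: chair:4, cold:3, apple:3, fruit:3, woman:2, think:2, so:1, hate:1, i:1, although:1, fish:1, what:1, when:1, mountain:1, bright:1, that:1, short:1, true:1, are:1, had:1, … (1 more, each freq 1)
N = 32. Frequency spectrum: V_1=15, V_2=2, V_3=3, V_4=1
M₂ = 1²·15 + 2²·2 + 3²·3 + 4²·1 = 66
K = 10000 × (66 − 32) / 32² = 332.03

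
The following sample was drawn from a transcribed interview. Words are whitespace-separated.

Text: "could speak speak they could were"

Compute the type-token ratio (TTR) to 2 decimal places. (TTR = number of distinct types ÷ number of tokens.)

0.67

N = 6 tokens, V = 4 types.
TTR = V / N = 4 / 6 = 0.67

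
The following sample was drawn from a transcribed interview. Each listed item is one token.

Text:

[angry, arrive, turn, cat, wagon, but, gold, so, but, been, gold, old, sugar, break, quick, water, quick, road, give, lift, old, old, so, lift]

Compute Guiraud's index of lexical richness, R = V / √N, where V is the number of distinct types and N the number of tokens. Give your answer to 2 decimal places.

N = 24, V = 17.
√N = 4.898979
R = 17 / 4.898979 = 3.47

3.47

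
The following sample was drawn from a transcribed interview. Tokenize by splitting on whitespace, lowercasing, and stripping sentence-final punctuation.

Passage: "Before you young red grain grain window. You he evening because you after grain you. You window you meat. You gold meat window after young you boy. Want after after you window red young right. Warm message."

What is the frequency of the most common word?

9

Frequencies: you:9, window:4, after:4, young:3, grain:3, red:2, meat:2, before:1, he:1, evening:1, because:1, gold:1, boy:1, want:1, right:1, warm:1, message:1
Most common: 'you' with frequency 9.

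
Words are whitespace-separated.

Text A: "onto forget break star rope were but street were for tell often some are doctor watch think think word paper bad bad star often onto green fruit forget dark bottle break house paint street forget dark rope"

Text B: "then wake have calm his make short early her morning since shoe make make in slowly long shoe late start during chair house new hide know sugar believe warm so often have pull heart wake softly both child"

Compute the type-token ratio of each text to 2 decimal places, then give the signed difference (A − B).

-0.19

TTR(A) = 25/37 = 0.68
TTR(B) = 33/38 = 0.87
Difference = 0.68 − 0.87 = -0.19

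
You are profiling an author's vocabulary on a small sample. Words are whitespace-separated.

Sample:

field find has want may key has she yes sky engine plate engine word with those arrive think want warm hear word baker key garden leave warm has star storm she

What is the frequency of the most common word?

3

Frequencies: has:3, want:2, key:2, she:2, engine:2, word:2, warm:2, field:1, find:1, may:1, yes:1, sky:1, plate:1, with:1, those:1, arrive:1, think:1, hear:1, baker:1, garden:1, … (3 more, each freq 1)
Most common: 'has' with frequency 3.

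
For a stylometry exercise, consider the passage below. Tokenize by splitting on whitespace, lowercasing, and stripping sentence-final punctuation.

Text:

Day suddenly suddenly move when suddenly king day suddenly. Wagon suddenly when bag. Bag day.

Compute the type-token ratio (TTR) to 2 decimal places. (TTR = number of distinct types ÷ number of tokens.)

N = 15 tokens, V = 7 types.
TTR = V / N = 7 / 15 = 0.47

0.47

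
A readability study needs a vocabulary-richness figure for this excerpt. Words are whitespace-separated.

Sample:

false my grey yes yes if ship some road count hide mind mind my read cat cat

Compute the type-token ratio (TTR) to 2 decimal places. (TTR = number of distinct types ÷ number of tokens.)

N = 17 tokens, V = 13 types.
TTR = V / N = 13 / 17 = 0.76

0.76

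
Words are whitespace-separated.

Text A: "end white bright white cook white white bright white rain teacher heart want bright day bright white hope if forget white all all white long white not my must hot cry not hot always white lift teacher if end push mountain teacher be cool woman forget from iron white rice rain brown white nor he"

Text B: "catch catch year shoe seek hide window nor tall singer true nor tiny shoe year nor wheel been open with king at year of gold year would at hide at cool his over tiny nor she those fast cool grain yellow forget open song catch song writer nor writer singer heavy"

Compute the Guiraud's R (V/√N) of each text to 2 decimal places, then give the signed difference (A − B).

-0.17

A: V=32, N=55, R=4.31
B: V=32, N=51, R=4.48
Difference = 4.31 − 4.48 = -0.17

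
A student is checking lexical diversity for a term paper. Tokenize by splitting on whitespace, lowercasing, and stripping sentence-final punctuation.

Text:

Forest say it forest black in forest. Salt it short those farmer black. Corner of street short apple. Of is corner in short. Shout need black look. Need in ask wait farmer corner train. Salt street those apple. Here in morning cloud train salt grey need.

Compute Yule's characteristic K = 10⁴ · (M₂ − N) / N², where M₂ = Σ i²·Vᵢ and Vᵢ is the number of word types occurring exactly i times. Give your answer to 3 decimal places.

293.006

Frequencies: in:4, forest:3, black:3, salt:3, short:3, corner:3, need:3, it:2, those:2, farmer:2, of:2, street:2, apple:2, train:2, say:1, is:1, shout:1, look:1, ask:1, wait:1, … (4 more, each freq 1)
N = 46. Frequency spectrum: V_1=10, V_2=7, V_3=6, V_4=1
M₂ = 1²·10 + 2²·7 + 3²·6 + 4²·1 = 108
K = 10000 × (108 − 46) / 46² = 293.006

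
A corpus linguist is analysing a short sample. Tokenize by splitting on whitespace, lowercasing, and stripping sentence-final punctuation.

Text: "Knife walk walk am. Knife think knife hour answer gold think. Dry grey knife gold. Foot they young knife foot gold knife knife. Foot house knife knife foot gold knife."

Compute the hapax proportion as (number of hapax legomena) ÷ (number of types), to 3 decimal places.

0.615

Frequencies: knife:10, gold:4, foot:4, walk:2, think:2, am:1, hour:1, answer:1, dry:1, grey:1, they:1, young:1, house:1
Hapax count = 8; type count = 13.
Ratio = 8 / 13 = 0.615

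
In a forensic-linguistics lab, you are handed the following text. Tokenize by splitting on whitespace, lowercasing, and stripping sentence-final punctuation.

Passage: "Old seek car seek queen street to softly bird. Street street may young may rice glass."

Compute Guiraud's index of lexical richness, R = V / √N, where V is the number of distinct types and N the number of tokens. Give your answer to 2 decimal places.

3.00

N = 16, V = 12.
√N = 4.000000
R = 12 / 4.000000 = 3.00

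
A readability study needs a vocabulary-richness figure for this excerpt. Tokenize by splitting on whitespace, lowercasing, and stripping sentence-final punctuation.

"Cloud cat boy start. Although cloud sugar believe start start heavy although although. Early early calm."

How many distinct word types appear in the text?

Distinct types: {although, believe, boy, calm, cat, cloud, early, heavy, start, sugar}
V = 10

10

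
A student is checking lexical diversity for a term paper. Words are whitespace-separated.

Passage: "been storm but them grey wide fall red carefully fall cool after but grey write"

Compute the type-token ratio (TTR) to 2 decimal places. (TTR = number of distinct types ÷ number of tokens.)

N = 15 tokens, V = 12 types.
TTR = V / N = 12 / 15 = 0.80

0.80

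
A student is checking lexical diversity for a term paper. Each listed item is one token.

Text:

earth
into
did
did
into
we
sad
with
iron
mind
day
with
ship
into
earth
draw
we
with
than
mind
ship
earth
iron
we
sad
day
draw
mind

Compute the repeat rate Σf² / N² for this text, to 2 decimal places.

0.09

Frequencies: earth:3, into:3, we:3, with:3, mind:3, did:2, sad:2, iron:2, day:2, ship:2, draw:2, than:1
Σf² = 70; N² = 784
Repeat rate = 70 / 784 = 0.09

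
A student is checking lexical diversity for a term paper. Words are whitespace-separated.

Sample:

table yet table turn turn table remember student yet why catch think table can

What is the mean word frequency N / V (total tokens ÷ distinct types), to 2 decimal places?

N = 14 tokens, V = 9 types.
Mean frequency = N / V = 14 / 9 = 1.56

1.56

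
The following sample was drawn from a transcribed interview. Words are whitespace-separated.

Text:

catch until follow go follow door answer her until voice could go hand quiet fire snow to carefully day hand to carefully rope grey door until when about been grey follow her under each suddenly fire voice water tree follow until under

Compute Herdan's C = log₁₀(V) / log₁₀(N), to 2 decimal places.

N = 42, V = 26.
log₁₀(V) = 1.414973, log₁₀(N) = 1.623249
C = 1.414973 / 1.623249 = 0.87

0.87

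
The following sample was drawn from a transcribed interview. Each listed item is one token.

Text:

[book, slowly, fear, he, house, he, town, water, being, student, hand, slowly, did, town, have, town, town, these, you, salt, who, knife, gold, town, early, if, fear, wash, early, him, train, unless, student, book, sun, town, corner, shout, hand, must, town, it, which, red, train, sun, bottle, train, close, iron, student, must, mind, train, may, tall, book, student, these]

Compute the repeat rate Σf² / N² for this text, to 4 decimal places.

0.0422

Frequencies: town:7, student:4, train:4, book:3, slowly:2, fear:2, he:2, hand:2, these:2, early:2, sun:2, must:2, house:1, water:1, being:1, did:1, have:1, you:1, salt:1, who:1, … (17 more, each freq 1)
Σf² = 147; N² = 3481
Repeat rate = 147 / 3481 = 0.0422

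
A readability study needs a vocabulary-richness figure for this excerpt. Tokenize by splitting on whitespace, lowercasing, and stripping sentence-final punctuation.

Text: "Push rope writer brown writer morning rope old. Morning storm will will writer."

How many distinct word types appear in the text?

Distinct types: {brown, morning, old, push, rope, storm, will, writer}
V = 8

8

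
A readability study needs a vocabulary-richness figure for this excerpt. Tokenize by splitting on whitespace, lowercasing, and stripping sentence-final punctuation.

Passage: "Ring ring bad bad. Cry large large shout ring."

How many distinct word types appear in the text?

Distinct types: {bad, cry, large, ring, shout}
V = 5

5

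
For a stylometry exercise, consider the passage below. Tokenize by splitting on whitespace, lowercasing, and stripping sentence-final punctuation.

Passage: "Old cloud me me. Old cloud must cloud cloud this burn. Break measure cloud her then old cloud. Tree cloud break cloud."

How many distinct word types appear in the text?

11

Distinct types: {break, burn, cloud, her, me, measure, must, old, then, this, tree}
V = 11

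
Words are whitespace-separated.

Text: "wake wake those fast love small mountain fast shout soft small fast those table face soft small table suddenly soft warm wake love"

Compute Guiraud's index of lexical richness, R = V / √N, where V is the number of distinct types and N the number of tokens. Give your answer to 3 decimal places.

N = 23, V = 12.
√N = 4.795832
R = 12 / 4.795832 = 2.502

2.502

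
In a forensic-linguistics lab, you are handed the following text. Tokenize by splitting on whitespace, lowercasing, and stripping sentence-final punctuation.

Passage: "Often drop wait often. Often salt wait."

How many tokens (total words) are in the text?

Tokens: often, drop, wait, often, often, salt, wait
N = 7

7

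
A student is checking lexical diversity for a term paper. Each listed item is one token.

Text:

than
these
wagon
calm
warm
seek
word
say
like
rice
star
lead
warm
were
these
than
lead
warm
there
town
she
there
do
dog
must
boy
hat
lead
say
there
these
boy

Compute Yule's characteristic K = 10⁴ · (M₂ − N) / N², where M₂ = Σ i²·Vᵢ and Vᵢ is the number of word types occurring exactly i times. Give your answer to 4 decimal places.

292.9688

Frequencies: these:3, warm:3, lead:3, there:3, than:2, say:2, boy:2, wagon:1, calm:1, seek:1, word:1, like:1, rice:1, star:1, were:1, town:1, she:1, do:1, dog:1, must:1, … (1 more, each freq 1)
N = 32. Frequency spectrum: V_1=14, V_2=3, V_3=4
M₂ = 1²·14 + 2²·3 + 3²·4 = 62
K = 10000 × (62 − 32) / 32² = 292.9688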